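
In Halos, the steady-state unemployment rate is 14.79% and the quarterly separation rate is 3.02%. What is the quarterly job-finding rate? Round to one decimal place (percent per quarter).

Job-finding rate ≈ 17.4% per quarter.

From u* = s/(s+f): f = s·(1−u)/u.
f = 3.02 × (1 − 0.1479) / 0.1479 = 2.5733 / 0.1479 ≈ 17.4% per quarter.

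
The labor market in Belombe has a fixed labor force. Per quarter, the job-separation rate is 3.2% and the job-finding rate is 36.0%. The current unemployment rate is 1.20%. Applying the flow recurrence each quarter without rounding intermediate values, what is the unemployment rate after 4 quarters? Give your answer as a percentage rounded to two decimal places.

Unemployment rate after four quarters ≈ 7.21%.

With a fixed labor force, u_{t+1} = u_t + s·(1−u_t) − f·u_t = u_t·(1−s−f) + s.
Here 1−s−f = 0.608 and s = 0.032.
u_1 = 0.012000 × 0.608 + 0.032 = 0.039296.
u_2 = 0.039296 × 0.608 + 0.032 = 0.055892.
u_3 = 0.055892 × 0.608 + 0.032 = 0.065982.
u_4 = 0.065982 × 0.608 + 0.032 = 0.072117.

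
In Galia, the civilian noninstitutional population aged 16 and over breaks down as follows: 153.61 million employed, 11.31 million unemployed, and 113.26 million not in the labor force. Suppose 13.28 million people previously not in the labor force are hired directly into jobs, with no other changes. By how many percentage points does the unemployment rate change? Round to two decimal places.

The unemployment rate changes by −0.51 percentage points.

Initially, labor force = 153.61 + 11.31 = 164.92 million, so u = 11.31/164.92 = 6.86%.
After the change, employed and labor force both rise by 13.28; unemployed unchanged → E = 166.89, U = 11.31, labor force = 178.20 million.
New unemployment rate = 11.31 / 178.20 = 6.35%.
Change = 6.35% − 6.86% = −0.51 percentage points.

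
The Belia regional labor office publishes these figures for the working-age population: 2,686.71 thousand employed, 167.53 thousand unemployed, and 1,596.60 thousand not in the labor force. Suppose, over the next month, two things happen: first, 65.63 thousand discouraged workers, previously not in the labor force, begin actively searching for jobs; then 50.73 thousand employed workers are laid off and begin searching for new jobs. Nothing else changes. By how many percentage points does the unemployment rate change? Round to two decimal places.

Initially, labor force = 2,686.71 + 167.53 = 2,854.24 thousand, so u = 167.53/2,854.24 = 5.87%.
After the first change, unemployed and labor force both rise by 65.63 → E = 2,686.71, U = 233.16, labor force = 2,919.87 thousand.
After the second change, employed falls and unemployed rises by 50.73; labor force unchanged → E = 2,635.98, U = 283.89, labor force = 2,919.87 thousand.
New unemployment rate = 283.89 / 2,919.87 = 9.72%.
Change = 9.72% − 5.87% = +3.85 percentage points.

The unemployment rate changes by +3.85 percentage points.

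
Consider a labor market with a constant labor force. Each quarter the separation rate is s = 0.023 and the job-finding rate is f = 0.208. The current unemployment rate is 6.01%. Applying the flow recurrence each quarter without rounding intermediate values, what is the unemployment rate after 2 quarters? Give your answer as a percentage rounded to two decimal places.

Unemployment rate after two quarters ≈ 7.62%.

With a fixed labor force, u_{t+1} = u_t + s·(1−u_t) − f·u_t = u_t·(1−s−f) + s.
Here 1−s−f = 0.769 and s = 0.023.
u_1 = 0.060100 × 0.769 + 0.023 = 0.069217.
u_2 = 0.069217 × 0.769 + 0.023 = 0.076228.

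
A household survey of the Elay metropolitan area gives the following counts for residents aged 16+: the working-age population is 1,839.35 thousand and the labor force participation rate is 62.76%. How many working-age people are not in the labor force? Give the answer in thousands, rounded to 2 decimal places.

Share not in the labor force = 1 − 0.6276 = 0.3724.
Not in labor force = 0.3724 × 1,839.35 ≈ 684.97 thousand.

About 684.97 thousand are not in the labor force.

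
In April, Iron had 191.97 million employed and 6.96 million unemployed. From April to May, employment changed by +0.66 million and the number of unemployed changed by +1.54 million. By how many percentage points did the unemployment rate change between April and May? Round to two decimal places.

April: labor force = 191.97 + 6.96 = 198.93; u = 6.96/198.93 = 3.50%.
May: labor force = 192.63 + 8.50 = 201.13; u = 8.50/201.13 = 4.23%.
Change = 4.23% − 3.50% = +0.73 pp.

The unemployment rate changed by +0.73 percentage points.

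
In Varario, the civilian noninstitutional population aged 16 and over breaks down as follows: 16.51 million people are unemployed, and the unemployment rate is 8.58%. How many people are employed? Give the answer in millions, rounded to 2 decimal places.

About 175.91 million are employed.

Labor force = U / u = 16.51 / 0.0858 ≈ 192.42 million.
Employed = labor force − unemployed = 192.42 − 16.51 = 175.91 million.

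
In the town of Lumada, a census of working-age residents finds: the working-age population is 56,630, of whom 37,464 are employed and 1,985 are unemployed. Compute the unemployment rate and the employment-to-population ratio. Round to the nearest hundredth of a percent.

Unemployment rate ≈ 5.03%; employment-population ratio ≈ 66.16%.

Labor force = employed + unemployed = 37,464 + 1,985 = 39,449.
Unemployment rate = 1,985 / 39,449 = 5.03%.
Employment-population ratio = 37,464 / 56,630 = 66.16%.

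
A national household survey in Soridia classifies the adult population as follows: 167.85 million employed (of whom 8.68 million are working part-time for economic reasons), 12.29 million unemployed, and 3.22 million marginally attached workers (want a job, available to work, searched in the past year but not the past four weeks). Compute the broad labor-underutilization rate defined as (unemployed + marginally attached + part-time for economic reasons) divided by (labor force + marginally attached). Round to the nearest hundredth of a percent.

Broad underutilization rate ≈ 13.19%.

Labor force = 167.85 + 12.29 = 180.14 million.
Numerator = 12.29 + 3.22 + 8.68 = 24.19 million.
Denominator = 180.14 + 3.22 = 183.36 million.
Broad rate = 24.19 / 183.36 = 13.19%.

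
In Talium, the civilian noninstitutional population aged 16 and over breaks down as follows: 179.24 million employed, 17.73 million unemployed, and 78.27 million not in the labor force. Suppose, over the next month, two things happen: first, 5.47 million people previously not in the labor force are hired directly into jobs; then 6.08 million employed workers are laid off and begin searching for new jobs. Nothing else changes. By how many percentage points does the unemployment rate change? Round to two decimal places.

The unemployment rate changes by +2.76 percentage points.

Initially, labor force = 179.24 + 17.73 = 196.97 million, so u = 17.73/196.97 = 9.00%.
After the first change, employed and labor force both rise by 5.47; unemployed unchanged → E = 184.71, U = 17.73, labor force = 202.44 million.
After the second change, employed falls and unemployed rises by 6.08; labor force unchanged → E = 178.63, U = 23.81, labor force = 202.44 million.
New unemployment rate = 23.81 / 202.44 = 11.76%.
Change = 11.76% − 9.00% = +2.76 percentage points.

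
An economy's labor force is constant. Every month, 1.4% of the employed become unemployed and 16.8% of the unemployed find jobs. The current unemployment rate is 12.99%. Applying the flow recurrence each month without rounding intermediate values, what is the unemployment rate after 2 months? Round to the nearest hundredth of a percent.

Unemployment rate after two months ≈ 11.24%.

With a fixed labor force, u_{t+1} = u_t + s·(1−u_t) − f·u_t = u_t·(1−s−f) + s.
Here 1−s−f = 0.818 and s = 0.014.
u_1 = 0.129900 × 0.818 + 0.014 = 0.120258.
u_2 = 0.120258 × 0.818 + 0.014 = 0.112371.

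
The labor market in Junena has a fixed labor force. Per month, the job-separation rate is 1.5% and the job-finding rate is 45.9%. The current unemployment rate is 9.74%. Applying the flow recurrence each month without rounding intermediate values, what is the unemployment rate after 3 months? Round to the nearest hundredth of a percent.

With a fixed labor force, u_{t+1} = u_t + s·(1−u_t) − f·u_t = u_t·(1−s−f) + s.
Here 1−s−f = 0.526 and s = 0.015.
u_1 = 0.097400 × 0.526 + 0.015 = 0.066232.
u_2 = 0.066232 × 0.526 + 0.015 = 0.049838.
u_3 = 0.049838 × 0.526 + 0.015 = 0.041215.

Unemployment rate after three months ≈ 4.12%.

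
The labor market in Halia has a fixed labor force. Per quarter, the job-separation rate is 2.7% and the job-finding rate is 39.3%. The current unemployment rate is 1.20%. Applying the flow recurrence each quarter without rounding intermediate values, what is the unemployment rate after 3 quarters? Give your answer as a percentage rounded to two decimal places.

With a fixed labor force, u_{t+1} = u_t + s·(1−u_t) − f·u_t = u_t·(1−s−f) + s.
Here 1−s−f = 0.580 and s = 0.027.
u_1 = 0.012000 × 0.580 + 0.027 = 0.033960.
u_2 = 0.033960 × 0.580 + 0.027 = 0.046697.
u_3 = 0.046697 × 0.580 + 0.027 = 0.054084.

Unemployment rate after three quarters ≈ 5.41%.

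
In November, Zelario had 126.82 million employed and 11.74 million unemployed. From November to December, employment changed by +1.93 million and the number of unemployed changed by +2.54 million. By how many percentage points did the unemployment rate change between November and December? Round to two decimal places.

November: labor force = 126.82 + 11.74 = 138.56; u = 11.74/138.56 = 8.47%.
December: labor force = 128.75 + 14.28 = 143.03; u = 14.28/143.03 = 9.98%.
Change = 9.98% − 8.47% = +1.51 pp.

The unemployment rate changed by +1.51 percentage points.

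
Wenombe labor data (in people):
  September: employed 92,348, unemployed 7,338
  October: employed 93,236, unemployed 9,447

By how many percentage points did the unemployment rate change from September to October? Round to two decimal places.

September: labor force = 92,348 + 7,338 = 99,686; u = 7,338/99,686 = 7.36%.
October: labor force = 93,236 + 9,447 = 102,683; u = 9,447/102,683 = 9.20%.
Change = 9.20% − 7.36% = +1.84 pp.

The unemployment rate changed by +1.84 percentage points.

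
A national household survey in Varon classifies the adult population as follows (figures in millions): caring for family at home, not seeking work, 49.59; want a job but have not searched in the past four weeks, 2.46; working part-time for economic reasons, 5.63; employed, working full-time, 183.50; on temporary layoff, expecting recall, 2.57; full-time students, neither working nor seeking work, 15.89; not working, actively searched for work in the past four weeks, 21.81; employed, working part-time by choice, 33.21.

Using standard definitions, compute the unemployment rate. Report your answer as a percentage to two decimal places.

Unemployment rate ≈ 9.88%.

Employed = 5.63 + 183.50 + 33.21 = 222.34 million (anyone who worked, including part-time for economic reasons, counts as employed).
Unemployed = 2.57 + 21.81 = 24.38 million (jobless and actively searching, or on temporary layoff).
Labor force = 222.34 + 24.38 = 246.72 million.
Unemployment rate = 24.38 / 246.72 = 9.88%.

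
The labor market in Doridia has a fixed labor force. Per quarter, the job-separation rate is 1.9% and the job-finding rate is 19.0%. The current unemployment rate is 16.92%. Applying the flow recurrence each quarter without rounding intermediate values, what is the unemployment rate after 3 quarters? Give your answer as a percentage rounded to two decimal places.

With a fixed labor force, u_{t+1} = u_t + s·(1−u_t) − f·u_t = u_t·(1−s−f) + s.
Here 1−s−f = 0.791 and s = 0.019.
u_1 = 0.169200 × 0.791 + 0.019 = 0.152837.
u_2 = 0.152837 × 0.791 + 0.019 = 0.139894.
u_3 = 0.139894 × 0.791 + 0.019 = 0.129656.

Unemployment rate after three quarters ≈ 12.97%.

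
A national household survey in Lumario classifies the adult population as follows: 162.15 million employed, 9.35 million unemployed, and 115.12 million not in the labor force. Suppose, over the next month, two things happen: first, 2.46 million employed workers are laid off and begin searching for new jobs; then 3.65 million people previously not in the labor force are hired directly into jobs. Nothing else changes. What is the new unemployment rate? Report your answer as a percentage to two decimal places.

Initially, labor force = 162.15 + 9.35 = 171.50 million, so u = 9.35/171.50 = 5.45%.
After the first change, employed falls and unemployed rises by 2.46; labor force unchanged → E = 159.69, U = 11.81, labor force = 171.50 million.
After the second change, employed and labor force both rise by 3.65; unemployed unchanged → E = 163.34, U = 11.81, labor force = 175.15 million.
New unemployment rate = 11.81 / 175.15 = 6.74%.

New unemployment rate ≈ 6.74%.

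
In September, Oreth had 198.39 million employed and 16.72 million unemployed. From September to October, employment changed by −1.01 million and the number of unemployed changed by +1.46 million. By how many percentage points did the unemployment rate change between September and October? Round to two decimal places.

The unemployment rate changed by +0.66 percentage points.

September: labor force = 198.39 + 16.72 = 215.11; u = 16.72/215.11 = 7.77%.
October: labor force = 197.38 + 18.18 = 215.56; u = 18.18/215.56 = 8.43%.
Change = 8.43% − 7.77% = +0.66 pp.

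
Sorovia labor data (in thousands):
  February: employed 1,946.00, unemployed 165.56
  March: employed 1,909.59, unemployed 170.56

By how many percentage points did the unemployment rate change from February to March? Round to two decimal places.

The unemployment rate changed by +0.36 percentage points.

February: labor force = 1,946.00 + 165.56 = 2,111.56; u = 165.56/2,111.56 = 7.84%.
March: labor force = 1,909.59 + 170.56 = 2,080.15; u = 170.56/2,080.15 = 8.20%.
Change = 8.20% − 7.84% = +0.36 pp.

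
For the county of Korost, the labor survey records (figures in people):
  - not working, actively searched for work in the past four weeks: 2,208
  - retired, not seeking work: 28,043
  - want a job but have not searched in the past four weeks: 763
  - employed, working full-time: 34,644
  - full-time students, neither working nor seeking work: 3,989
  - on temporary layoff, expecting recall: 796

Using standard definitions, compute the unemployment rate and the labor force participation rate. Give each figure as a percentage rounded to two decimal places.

Unemployment rate ≈ 7.98%; labor force participation rate ≈ 53.44%.

Employed = 34,644.
Unemployed = 2,208 + 796 = 3,004 (jobless and actively searching, or on temporary layoff).
Labor force = 34,644 + 3,004 = 37,648.
Not in labor force = 28,043 + 763 + 3,989 = 32,795 (those not working and not actively searching are outside the labor force — including those who want a job but have given up searching).
Civilian working-age population = 37,648 + 32,795 = 70,443.
Unemployment rate = 3,004 / 37,648 = 7.98%.
Labor force participation rate = 37,648 / 70,443 = 53.44%.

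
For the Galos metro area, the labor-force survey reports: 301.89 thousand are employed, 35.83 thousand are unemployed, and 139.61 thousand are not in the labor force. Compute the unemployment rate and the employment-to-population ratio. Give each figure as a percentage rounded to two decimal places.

Labor force = employed + unemployed = 301.89 + 35.83 = 337.72 thousand.
Working-age population = 337.72 + 139.61 = 477.33 thousand.
Unemployment rate = 35.83 / 337.72 = 10.61%.
Employment-population ratio = 301.89 / 477.33 = 63.25%.

Unemployment rate ≈ 10.61%; employment-population ratio ≈ 63.25%.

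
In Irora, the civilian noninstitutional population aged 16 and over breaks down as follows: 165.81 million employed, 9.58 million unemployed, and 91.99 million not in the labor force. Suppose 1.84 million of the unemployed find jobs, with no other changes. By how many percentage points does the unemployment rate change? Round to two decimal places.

The unemployment rate changes by −1.05 percentage points.

Initially, labor force = 165.81 + 9.58 = 175.39 million, so u = 9.58/175.39 = 5.46%.
After the change, unemployed falls and employed rises by 1.84; labor force unchanged → E = 167.65, U = 7.74, labor force = 175.39 million.
New unemployment rate = 7.74 / 175.39 = 4.41%.
Change = 4.41% − 5.46% = −1.05 percentage points.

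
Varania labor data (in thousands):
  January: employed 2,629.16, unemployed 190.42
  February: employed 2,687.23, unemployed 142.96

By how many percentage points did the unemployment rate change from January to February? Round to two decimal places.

January: labor force = 2,629.16 + 190.42 = 2,819.58; u = 190.42/2,819.58 = 6.75%.
February: labor force = 2,687.23 + 142.96 = 2,830.19; u = 142.96/2,830.19 = 5.05%.
Change = 5.05% − 6.75% = −1.70 pp.

The unemployment rate changed by −1.70 percentage points.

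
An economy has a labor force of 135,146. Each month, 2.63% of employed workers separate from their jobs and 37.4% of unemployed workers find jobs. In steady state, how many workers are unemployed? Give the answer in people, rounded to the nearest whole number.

Steady-state unemployment rate u* = s/(s+f) = 2.63/(2.63+37.4) = 0.065701.
Unemployed = u* × labor force = 0.065701 × 135,146 ≈ 8,879.

About 8,879 are unemployed in steady state.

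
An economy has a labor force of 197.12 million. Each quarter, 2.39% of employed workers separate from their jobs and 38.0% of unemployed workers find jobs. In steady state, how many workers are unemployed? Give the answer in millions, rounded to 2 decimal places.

Steady-state unemployment rate u* = s/(s+f) = 2.39/(2.39+38.0) = 0.059173.
Unemployed = u* × labor force = 0.059173 × 197.12 ≈ 11.66 million.

About 11.66 million are unemployed in steady state.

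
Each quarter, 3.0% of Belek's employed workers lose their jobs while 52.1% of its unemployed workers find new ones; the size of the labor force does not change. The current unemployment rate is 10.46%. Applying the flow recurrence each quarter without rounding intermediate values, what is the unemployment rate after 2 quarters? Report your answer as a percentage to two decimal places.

Unemployment rate after two quarters ≈ 6.46%.

With a fixed labor force, u_{t+1} = u_t + s·(1−u_t) − f·u_t = u_t·(1−s−f) + s.
Here 1−s−f = 0.449 and s = 0.030.
u_1 = 0.104600 × 0.449 + 0.030 = 0.076965.
u_2 = 0.076965 × 0.449 + 0.030 = 0.064557.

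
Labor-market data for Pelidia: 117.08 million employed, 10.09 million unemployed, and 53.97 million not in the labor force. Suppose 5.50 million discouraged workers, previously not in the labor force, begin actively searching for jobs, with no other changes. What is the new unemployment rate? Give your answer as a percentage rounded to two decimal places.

New unemployment rate ≈ 11.75%.

Initially, labor force = 117.08 + 10.09 = 127.17 million, so u = 10.09/127.17 = 7.93%.
After the change, unemployed and labor force both rise by 5.50 → E = 117.08, U = 15.59, labor force = 132.67 million.
New unemployment rate = 15.59 / 132.67 = 11.75%.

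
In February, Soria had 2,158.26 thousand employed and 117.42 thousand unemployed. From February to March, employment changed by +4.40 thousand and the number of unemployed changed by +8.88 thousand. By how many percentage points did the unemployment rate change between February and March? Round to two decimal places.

The unemployment rate changed by +0.36 percentage points.

February: labor force = 2,158.26 + 117.42 = 2,275.68; u = 117.42/2,275.68 = 5.16%.
March: labor force = 2,162.66 + 126.30 = 2,288.96; u = 126.30/2,288.96 = 5.52%.
Change = 5.52% − 5.16% = +0.36 pp.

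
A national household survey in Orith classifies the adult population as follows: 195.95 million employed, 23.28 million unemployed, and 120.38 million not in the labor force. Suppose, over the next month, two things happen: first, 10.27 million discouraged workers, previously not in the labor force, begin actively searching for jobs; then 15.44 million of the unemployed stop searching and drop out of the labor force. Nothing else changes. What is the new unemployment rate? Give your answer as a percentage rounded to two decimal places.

Initially, labor force = 195.95 + 23.28 = 219.23 million, so u = 23.28/219.23 = 10.62%.
After the first change, unemployed and labor force both rise by 10.27 → E = 195.95, U = 33.55, labor force = 229.50 million.
After the second change, unemployed and labor force both fall by 15.44 → E = 195.95, U = 18.11, labor force = 214.06 million.
New unemployment rate = 18.11 / 214.06 = 8.46%.

New unemployment rate ≈ 8.46%.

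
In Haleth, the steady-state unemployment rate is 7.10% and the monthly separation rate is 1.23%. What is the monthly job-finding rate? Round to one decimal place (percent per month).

From u* = s/(s+f): f = s·(1−u)/u.
f = 1.23 × (1 − 0.0710) / 0.0710 = 1.1427 / 0.0710 ≈ 16.1% per month.

Job-finding rate ≈ 16.1% per month.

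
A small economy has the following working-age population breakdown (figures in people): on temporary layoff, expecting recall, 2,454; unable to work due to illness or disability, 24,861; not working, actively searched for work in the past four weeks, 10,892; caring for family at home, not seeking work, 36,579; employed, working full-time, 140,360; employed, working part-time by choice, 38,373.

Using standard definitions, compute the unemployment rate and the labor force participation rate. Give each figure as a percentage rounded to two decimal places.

Unemployment rate ≈ 6.95%; labor force participation rate ≈ 75.77%.

Employed = 140,360 + 38,373 = 178,733.
Unemployed = 2,454 + 10,892 = 13,346 (jobless and actively searching, or on temporary layoff).
Labor force = 178,733 + 13,346 = 192,079.
Not in labor force = 24,861 + 36,579 = 61,440 (those not working and not actively searching are outside the labor force).
Civilian working-age population = 192,079 + 61,440 = 253,519.
Unemployment rate = 13,346 / 192,079 = 6.95%.
Labor force participation rate = 192,079 / 253,519 = 75.77%.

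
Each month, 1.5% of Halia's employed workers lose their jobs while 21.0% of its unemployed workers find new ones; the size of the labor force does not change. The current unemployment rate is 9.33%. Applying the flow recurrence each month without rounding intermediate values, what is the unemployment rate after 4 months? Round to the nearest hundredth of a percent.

With a fixed labor force, u_{t+1} = u_t + s·(1−u_t) − f·u_t = u_t·(1−s−f) + s.
Here 1−s−f = 0.775 and s = 0.015.
u_1 = 0.093300 × 0.775 + 0.015 = 0.087307.
u_2 = 0.087307 × 0.775 + 0.015 = 0.082663.
u_3 = 0.082663 × 0.775 + 0.015 = 0.079064.
u_4 = 0.079064 × 0.775 + 0.015 = 0.076275.

Unemployment rate after four months ≈ 7.63%.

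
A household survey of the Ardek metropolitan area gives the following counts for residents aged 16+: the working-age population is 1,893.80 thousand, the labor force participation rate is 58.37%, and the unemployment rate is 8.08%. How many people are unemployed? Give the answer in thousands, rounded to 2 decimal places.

About 89.32 thousand are unemployed.

Labor force = 0.5837 × 1,893.80 = 1,105.41 thousand.
Unemployed = 0.0808 × 1,105.41 ≈ 89.32 thousand.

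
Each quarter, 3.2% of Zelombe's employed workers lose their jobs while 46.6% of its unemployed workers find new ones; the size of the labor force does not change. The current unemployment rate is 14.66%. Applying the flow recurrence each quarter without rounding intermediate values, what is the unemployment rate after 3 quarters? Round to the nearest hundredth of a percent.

With a fixed labor force, u_{t+1} = u_t + s·(1−u_t) − f·u_t = u_t·(1−s−f) + s.
Here 1−s−f = 0.502 and s = 0.032.
u_1 = 0.146600 × 0.502 + 0.032 = 0.105593.
u_2 = 0.105593 × 0.502 + 0.032 = 0.085008.
u_3 = 0.085008 × 0.502 + 0.032 = 0.074674.

Unemployment rate after three quarters ≈ 7.47%.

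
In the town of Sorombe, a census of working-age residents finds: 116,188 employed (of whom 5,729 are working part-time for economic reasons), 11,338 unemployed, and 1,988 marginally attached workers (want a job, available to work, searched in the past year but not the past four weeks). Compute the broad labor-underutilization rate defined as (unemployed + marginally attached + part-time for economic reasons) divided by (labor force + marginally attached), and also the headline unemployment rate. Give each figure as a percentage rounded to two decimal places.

Broad underutilization rate ≈ 14.71%; headline unemployment rate ≈ 8.89%.

Labor force = 116,188 + 11,338 = 127,526.
Numerator = 11,338 + 1,988 + 5,729 = 19,055.
Denominator = 127,526 + 1,988 = 129,514.
Broad rate = 19,055 / 129,514 = 14.71%.
Headline unemployment rate = 11,338 / 127,526 = 8.89%.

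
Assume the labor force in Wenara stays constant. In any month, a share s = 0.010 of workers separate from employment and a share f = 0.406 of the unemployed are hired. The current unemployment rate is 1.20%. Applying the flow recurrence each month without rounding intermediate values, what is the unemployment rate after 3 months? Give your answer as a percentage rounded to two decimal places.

With a fixed labor force, u_{t+1} = u_t + s·(1−u_t) − f·u_t = u_t·(1−s−f) + s.
Here 1−s−f = 0.584 and s = 0.010.
u_1 = 0.012000 × 0.584 + 0.010 = 0.017008.
u_2 = 0.017008 × 0.584 + 0.010 = 0.019933.
u_3 = 0.019933 × 0.584 + 0.010 = 0.021641.

Unemployment rate after three months ≈ 2.16%.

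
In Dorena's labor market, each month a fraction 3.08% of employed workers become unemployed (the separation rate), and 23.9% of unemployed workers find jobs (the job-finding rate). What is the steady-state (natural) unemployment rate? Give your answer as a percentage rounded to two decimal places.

At steady state the flows balance: s·E = f·U, so U/(E+U) = s/(s+f).
u* = 3.08 / (3.08 + 23.9) = 3.08 / 26.98 = 11.42%.

Steady-state unemployment rate ≈ 11.42%.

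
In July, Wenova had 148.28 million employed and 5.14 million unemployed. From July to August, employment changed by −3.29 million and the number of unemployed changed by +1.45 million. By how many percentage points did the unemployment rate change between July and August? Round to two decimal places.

The unemployment rate changed by +1.00 percentage points.

July: labor force = 148.28 + 5.14 = 153.42; u = 5.14/153.42 = 3.35%.
August: labor force = 144.99 + 6.59 = 151.58; u = 6.59/151.58 = 4.35%.
Change = 4.35% − 3.35% = +1.00 pp.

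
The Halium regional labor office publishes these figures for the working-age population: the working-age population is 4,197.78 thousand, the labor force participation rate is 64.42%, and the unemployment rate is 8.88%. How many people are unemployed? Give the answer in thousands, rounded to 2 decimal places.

Labor force = 0.6442 × 4,197.78 = 2,704.21 thousand.
Unemployed = 0.0888 × 2,704.21 ≈ 240.13 thousand.

About 240.13 thousand are unemployed.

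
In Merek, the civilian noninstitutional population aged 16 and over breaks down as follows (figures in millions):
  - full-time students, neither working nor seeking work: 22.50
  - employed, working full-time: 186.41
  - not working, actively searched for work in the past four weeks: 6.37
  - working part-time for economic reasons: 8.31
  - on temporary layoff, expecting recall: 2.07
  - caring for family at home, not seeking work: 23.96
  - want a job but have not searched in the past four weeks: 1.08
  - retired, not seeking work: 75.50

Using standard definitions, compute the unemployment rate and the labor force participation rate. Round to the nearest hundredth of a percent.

Employed = 186.41 + 8.31 = 194.72 million (anyone who worked, including part-time for economic reasons, counts as employed).
Unemployed = 6.37 + 2.07 = 8.44 million (jobless and actively searching, or on temporary layoff).
Labor force = 194.72 + 8.44 = 203.16 million.
Not in labor force = 22.50 + 23.96 + 1.08 + 75.50 = 123.04 million (those not working and not actively searching are outside the labor force — including those who want a job but have given up searching).
Civilian working-age population = 203.16 + 123.04 = 326.20 million.
Unemployment rate = 8.44 / 203.16 = 4.15%.
Labor force participation rate = 203.16 / 326.20 = 62.28%.

Unemployment rate ≈ 4.15%; labor force participation rate ≈ 62.28%.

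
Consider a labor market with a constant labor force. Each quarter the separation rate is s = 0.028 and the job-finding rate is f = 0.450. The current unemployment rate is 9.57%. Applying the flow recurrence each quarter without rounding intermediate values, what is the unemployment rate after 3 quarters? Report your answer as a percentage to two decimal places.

Unemployment rate after three quarters ≈ 6.39%.

With a fixed labor force, u_{t+1} = u_t + s·(1−u_t) − f·u_t = u_t·(1−s−f) + s.
Here 1−s−f = 0.522 and s = 0.028.
u_1 = 0.095700 × 0.522 + 0.028 = 0.077955.
u_2 = 0.077955 × 0.522 + 0.028 = 0.068693.
u_3 = 0.068693 × 0.522 + 0.028 = 0.063858.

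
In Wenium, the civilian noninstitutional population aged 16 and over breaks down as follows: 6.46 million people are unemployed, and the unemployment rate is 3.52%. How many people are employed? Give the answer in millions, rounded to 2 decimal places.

About 177.06 million are employed.

Labor force = U / u = 6.46 / 0.0352 ≈ 183.52 million.
Employed = labor force − unemployed = 183.52 − 6.46 = 177.06 million.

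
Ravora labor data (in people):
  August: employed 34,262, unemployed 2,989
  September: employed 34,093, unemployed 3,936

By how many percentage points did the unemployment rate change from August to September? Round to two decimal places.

The unemployment rate changed by +2.33 percentage points.

August: labor force = 34,262 + 2,989 = 37,251; u = 2,989/37,251 = 8.02%.
September: labor force = 34,093 + 3,936 = 38,029; u = 3,936/38,029 = 10.35%.
Change = 10.35% − 8.02% = +2.33 pp.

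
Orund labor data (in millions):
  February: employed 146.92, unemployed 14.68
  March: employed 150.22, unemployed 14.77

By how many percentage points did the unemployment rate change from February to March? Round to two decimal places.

The unemployment rate changed by −0.13 percentage points.

February: labor force = 146.92 + 14.68 = 161.60; u = 14.68/161.60 = 9.08%.
March: labor force = 150.22 + 14.77 = 164.99; u = 14.77/164.99 = 8.95%.
Change = 8.95% − 9.08% = −0.13 pp.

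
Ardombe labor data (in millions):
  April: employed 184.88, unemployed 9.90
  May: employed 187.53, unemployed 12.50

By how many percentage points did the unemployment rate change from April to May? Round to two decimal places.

April: labor force = 184.88 + 9.90 = 194.78; u = 9.90/194.78 = 5.08%.
May: labor force = 187.53 + 12.50 = 200.03; u = 12.50/200.03 = 6.25%.
Change = 6.25% − 5.08% = +1.17 pp.

The unemployment rate changed by +1.17 percentage points.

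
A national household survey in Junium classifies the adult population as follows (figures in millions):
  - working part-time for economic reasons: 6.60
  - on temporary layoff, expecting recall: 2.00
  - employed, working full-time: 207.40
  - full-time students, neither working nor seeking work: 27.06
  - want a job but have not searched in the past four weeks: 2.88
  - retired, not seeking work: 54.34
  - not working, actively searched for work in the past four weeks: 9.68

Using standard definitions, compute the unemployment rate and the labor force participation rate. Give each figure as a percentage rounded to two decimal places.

Unemployment rate ≈ 5.18%; labor force participation rate ≈ 72.81%.

Employed = 6.60 + 207.40 = 214.00 million (anyone who worked, including part-time for economic reasons, counts as employed).
Unemployed = 2.00 + 9.68 = 11.68 million (jobless and actively searching, or on temporary layoff).
Labor force = 214.00 + 11.68 = 225.68 million.
Not in labor force = 27.06 + 2.88 + 54.34 = 84.28 million (those not working and not actively searching are outside the labor force — including those who want a job but have given up searching).
Civilian working-age population = 225.68 + 84.28 = 309.96 million.
Unemployment rate = 11.68 / 225.68 = 5.18%.
Labor force participation rate = 225.68 / 309.96 = 72.81%.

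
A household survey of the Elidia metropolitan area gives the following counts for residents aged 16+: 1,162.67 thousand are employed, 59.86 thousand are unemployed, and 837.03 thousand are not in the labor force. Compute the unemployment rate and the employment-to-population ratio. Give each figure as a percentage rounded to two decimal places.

Unemployment rate ≈ 4.90%; employment-population ratio ≈ 56.45%.

Labor force = employed + unemployed = 1,162.67 + 59.86 = 1,222.53 thousand.
Working-age population = 1,222.53 + 837.03 = 2,059.56 thousand.
Unemployment rate = 59.86 / 1,222.53 = 4.90%.
Employment-population ratio = 1,162.67 / 2,059.56 = 56.45%.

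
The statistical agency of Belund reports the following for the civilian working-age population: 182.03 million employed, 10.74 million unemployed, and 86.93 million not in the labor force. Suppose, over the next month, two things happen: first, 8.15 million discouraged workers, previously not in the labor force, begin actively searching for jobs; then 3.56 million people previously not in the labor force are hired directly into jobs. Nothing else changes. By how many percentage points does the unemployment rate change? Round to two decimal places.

Initially, labor force = 182.03 + 10.74 = 192.77 million, so u = 10.74/192.77 = 5.57%.
After the first change, unemployed and labor force both rise by 8.15 → E = 182.03, U = 18.89, labor force = 200.92 million.
After the second change, employed and labor force both rise by 3.56; unemployed unchanged → E = 185.59, U = 18.89, labor force = 204.48 million.
New unemployment rate = 18.89 / 204.48 = 9.24%.
Change = 9.24% − 5.57% = +3.67 percentage points.

The unemployment rate changes by +3.67 percentage points.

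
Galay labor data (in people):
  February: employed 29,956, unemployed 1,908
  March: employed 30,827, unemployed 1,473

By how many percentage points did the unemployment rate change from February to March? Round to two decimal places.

The unemployment rate changed by −1.43 percentage points.

February: labor force = 29,956 + 1,908 = 31,864; u = 1,908/31,864 = 5.99%.
March: labor force = 30,827 + 1,473 = 32,300; u = 1,473/32,300 = 4.56%.
Change = 4.56% − 5.99% = −1.43 pp.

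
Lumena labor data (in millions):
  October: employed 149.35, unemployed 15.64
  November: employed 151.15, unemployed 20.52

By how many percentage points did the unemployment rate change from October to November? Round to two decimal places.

October: labor force = 149.35 + 15.64 = 164.99; u = 15.64/164.99 = 9.48%.
November: labor force = 151.15 + 20.52 = 171.67; u = 20.52/171.67 = 11.95%.
Change = 11.95% − 9.48% = +2.47 pp.

The unemployment rate changed by +2.47 percentage points.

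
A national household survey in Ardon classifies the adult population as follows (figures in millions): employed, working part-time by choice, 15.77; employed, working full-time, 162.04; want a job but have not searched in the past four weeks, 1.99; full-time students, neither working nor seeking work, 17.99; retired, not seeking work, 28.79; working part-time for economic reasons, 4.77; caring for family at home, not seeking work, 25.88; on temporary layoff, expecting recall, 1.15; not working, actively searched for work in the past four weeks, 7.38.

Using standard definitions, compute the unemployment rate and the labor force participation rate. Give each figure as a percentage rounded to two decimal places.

Unemployment rate ≈ 4.46%; labor force participation rate ≈ 71.91%.

Employed = 15.77 + 162.04 + 4.77 = 182.58 million (anyone who worked, including part-time for economic reasons, counts as employed).
Unemployed = 1.15 + 7.38 = 8.53 million (jobless and actively searching, or on temporary layoff).
Labor force = 182.58 + 8.53 = 191.11 million.
Not in labor force = 1.99 + 17.99 + 28.79 + 25.88 = 74.65 million (those not working and not actively searching are outside the labor force — including those who want a job but have given up searching).
Civilian working-age population = 191.11 + 74.65 = 265.76 million.
Unemployment rate = 8.53 / 191.11 = 4.46%.
Labor force participation rate = 191.11 / 265.76 = 71.91%.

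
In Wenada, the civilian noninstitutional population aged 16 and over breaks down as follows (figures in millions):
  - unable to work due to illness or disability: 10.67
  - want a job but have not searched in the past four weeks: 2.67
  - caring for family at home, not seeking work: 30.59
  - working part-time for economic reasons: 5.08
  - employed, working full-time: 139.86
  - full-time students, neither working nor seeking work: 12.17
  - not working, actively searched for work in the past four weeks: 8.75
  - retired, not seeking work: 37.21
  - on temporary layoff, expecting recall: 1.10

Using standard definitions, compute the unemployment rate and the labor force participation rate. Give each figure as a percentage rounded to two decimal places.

Employed = 5.08 + 139.86 = 144.94 million (anyone who worked, including part-time for economic reasons, counts as employed).
Unemployed = 8.75 + 1.10 = 9.85 million (jobless and actively searching, or on temporary layoff).
Labor force = 144.94 + 9.85 = 154.79 million.
Not in labor force = 10.67 + 2.67 + 30.59 + 12.17 + 37.21 = 93.31 million (those not working and not actively searching are outside the labor force — including those who want a job but have given up searching).
Civilian working-age population = 154.79 + 93.31 = 248.10 million.
Unemployment rate = 9.85 / 154.79 = 6.36%.
Labor force participation rate = 154.79 / 248.10 = 62.39%.

Unemployment rate ≈ 6.36%; labor force participation rate ≈ 62.39%.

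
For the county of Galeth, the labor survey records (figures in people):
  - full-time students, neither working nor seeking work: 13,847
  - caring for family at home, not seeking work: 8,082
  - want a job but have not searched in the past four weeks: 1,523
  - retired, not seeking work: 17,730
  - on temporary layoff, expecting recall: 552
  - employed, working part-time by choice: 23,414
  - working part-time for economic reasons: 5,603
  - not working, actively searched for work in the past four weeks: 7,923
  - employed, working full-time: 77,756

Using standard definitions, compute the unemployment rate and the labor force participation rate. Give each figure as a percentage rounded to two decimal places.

Unemployment rate ≈ 7.35%; labor force participation rate ≈ 73.67%.

Employed = 23,414 + 5,603 + 77,756 = 106,773 (anyone who worked, including part-time for economic reasons, counts as employed).
Unemployed = 552 + 7,923 = 8,475 (jobless and actively searching, or on temporary layoff).
Labor force = 106,773 + 8,475 = 115,248.
Not in labor force = 13,847 + 8,082 + 1,523 + 17,730 = 41,182 (those not working and not actively searching are outside the labor force — including those who want a job but have given up searching).
Civilian working-age population = 115,248 + 41,182 = 156,430.
Unemployment rate = 8,475 / 115,248 = 7.35%.
Labor force participation rate = 115,248 / 156,430 = 73.67%.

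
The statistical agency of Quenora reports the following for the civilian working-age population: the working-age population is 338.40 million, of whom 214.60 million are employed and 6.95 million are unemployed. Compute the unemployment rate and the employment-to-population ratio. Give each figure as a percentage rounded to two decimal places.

Labor force = employed + unemployed = 214.60 + 6.95 = 221.55 million.
Unemployment rate = 6.95 / 221.55 = 3.14%.
Employment-population ratio = 214.60 / 338.40 = 63.42%.

Unemployment rate ≈ 3.14%; employment-population ratio ≈ 63.42%.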